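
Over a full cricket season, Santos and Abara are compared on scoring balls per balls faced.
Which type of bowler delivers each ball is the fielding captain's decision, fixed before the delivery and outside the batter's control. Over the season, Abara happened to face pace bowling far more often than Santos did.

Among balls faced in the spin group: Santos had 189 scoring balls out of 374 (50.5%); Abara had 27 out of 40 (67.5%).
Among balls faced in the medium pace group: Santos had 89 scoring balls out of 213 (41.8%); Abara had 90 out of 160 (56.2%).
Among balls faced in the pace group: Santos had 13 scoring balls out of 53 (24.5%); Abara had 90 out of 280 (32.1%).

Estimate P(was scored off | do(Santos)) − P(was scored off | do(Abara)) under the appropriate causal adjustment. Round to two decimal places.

The imbalance in bowling type arose from how balls faced were allocated, not from anything the player did; and bowling type independently affects the outcome. The pooled gap is confounded — condition on bowling type.
Adjusting over the population distribution of bowling type: 0.370·(0.505−0.675) + 0.333·(0.418−0.562) + 0.297·(0.245−0.321) = -0.134.

-0.13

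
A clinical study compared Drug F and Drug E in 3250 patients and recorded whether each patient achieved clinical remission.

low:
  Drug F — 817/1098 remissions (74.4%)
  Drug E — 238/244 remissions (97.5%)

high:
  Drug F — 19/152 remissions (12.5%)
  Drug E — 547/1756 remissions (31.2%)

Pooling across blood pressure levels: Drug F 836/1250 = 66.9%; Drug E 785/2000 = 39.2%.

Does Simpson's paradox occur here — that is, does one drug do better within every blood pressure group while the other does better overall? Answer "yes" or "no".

Within each blood pressure level (low 74.4% vs 97.5%; high 12.5% vs 31.2%), Drug E has the higher rate every time. Pooled: 66.9% vs 39.2% — Drug F has the higher rate overall. The two comparisons disagree.

yes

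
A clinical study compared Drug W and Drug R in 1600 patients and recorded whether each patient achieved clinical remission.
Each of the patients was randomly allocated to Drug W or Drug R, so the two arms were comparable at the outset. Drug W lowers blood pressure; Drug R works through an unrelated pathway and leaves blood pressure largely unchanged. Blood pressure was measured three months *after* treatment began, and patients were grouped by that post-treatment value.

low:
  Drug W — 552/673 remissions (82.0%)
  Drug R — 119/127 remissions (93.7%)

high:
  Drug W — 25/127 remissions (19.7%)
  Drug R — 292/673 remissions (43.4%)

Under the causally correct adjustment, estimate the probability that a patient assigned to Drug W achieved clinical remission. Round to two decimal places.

0.72

Drug R is higher inside every blood pressure stratum but Drug W is higher in aggregate. Whether to stratify depends on how blood pressure relates to the drug.
The distribution of blood pressure is itself part of what the drug does — it is an intermediate outcome. Holding it fixed would remove that part of the effect; the total effect is the pooled difference.
So P(outcome | do(Drug W)) is just the pooled rate for Drug W: 577/800 = 0.721.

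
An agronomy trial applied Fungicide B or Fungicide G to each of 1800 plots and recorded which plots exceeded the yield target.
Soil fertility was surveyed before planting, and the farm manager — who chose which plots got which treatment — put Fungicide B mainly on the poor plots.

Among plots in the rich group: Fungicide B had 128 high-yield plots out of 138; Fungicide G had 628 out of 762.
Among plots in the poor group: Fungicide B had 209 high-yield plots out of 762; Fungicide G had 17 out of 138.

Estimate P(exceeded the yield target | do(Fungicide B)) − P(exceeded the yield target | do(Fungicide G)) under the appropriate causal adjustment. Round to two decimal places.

+0.13

The stratified and pooled comparisons disagree (Fungicide B wins within each soil fertility; Fungicide G wins overall), so the answer turns on the causal role of soil fertility.
Since soil fertility is a pre-existing factor (not a product of the fungicide) and it affects the outcome on its own, it is a confounder. The stratified rates, not the pooled rate, identify the causal effect.
Adjusting over the population distribution of soil fertility: 0.500·(0.928−0.824) + 0.500·(0.274−0.123) = +0.127.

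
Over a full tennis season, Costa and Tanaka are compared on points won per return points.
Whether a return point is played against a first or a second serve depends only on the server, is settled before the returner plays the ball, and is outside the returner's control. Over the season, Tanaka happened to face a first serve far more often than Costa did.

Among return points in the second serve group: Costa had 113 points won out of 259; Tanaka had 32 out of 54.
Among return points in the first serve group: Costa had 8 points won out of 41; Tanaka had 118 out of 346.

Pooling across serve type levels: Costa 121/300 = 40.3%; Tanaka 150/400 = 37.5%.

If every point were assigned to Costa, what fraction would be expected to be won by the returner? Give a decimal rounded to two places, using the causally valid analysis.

0.30

Tanaka is higher inside every serve type stratum but Costa is higher in aggregate. Whether to stratify depends on how serve type relates to the player.
Serve type is set before the player has any effect — it is not caused by the player — and it independently drives the outcome. That makes it a confounder, so the causal comparison is within serve type levels.
Standardising Costa to the population serve type mix: 0.447·113/259 + 0.553·8/41 = 0.303.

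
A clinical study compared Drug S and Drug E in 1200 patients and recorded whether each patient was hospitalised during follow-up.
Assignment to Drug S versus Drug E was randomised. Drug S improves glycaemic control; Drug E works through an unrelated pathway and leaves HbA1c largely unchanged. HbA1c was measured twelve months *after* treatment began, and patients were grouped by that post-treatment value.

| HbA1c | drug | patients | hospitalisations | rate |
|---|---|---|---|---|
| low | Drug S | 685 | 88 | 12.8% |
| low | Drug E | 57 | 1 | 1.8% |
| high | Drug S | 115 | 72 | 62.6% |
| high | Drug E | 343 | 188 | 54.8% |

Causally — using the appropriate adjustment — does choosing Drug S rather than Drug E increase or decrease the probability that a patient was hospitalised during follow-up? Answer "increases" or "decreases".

decreases

The stratified and pooled comparisons disagree (Drug E wins within each HbA1c; Drug S wins overall), so the answer turns on the causal role of HbA1c.
HbA1c here is a post-treatment variable shaped by the drug; conditioning on it would introduce bias rather than remove it. The overall comparison is the causal one.
Pooled: Drug S 20.0% vs Drug E 47.2%; Drug S is lower overall.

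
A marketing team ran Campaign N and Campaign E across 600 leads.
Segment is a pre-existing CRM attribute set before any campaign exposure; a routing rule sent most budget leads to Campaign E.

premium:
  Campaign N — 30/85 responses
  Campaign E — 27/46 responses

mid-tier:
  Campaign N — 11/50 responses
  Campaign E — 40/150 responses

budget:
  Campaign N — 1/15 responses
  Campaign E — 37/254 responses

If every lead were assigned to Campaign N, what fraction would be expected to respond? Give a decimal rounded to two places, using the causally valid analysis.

0.18

Nothing the campaign does changes customer segment; the imbalance is an allocation artefact. With customer segment also predicting the outcome, the pooled figure is confounded, and the within-stratum comparison is the causal one.
Standardising Campaign N to the population customer segment mix: 0.218·30/85 + 0.333·11/50 + 0.448·1/15 = 0.180.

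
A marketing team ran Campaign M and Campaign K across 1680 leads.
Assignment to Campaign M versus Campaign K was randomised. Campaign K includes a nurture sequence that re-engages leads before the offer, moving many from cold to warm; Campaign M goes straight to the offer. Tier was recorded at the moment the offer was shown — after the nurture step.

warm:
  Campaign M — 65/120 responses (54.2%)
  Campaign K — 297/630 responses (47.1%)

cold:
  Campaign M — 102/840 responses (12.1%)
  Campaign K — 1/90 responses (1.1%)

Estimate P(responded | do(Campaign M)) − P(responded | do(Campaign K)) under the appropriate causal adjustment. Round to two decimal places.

-0.24

The engagement tier-specific comparison favours Campaign M throughout, but the pooled figures favour Campaign K. The question is whether to condition on engagement tier.
The distribution of engagement tier is itself part of what the campaign does — it is an intermediate outcome. Holding it fixed would remove that part of the effect; the total effect is the pooled difference.
The causal difference is the pooled difference: 0.174 − 0.414 = -0.240.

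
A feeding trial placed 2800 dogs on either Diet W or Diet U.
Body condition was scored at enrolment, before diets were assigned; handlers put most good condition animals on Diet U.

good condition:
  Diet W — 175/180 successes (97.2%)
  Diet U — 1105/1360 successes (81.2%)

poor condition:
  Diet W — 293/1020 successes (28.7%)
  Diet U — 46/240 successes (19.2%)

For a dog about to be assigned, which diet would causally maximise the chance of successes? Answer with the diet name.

Here starting body condition is a common cause — it drives both which diet a case falls under and the outcome. The crude comparison mixes populations; the stratum-specific rates are the causally relevant ones.
Within each level — good condition: 97.2% vs 81.2%; poor condition: 28.7% vs 19.2% — Diet W is higher every time.

Diet W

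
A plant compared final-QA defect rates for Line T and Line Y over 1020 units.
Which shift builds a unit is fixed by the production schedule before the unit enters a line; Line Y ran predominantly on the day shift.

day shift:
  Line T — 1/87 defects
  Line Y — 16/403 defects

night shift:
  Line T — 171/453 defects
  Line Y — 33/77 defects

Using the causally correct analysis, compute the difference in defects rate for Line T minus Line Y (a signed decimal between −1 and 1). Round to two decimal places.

-0.04

Within every shift level Line T has the lower rate, yet pooled Line Y does — Simpson's reversal.
The imbalance in shift arose from how units were allocated, not from anything the line did; and shift independently affects the outcome. The pooled gap is confounded — condition on shift.
Adjusting over the population distribution of shift: 0.480·(0.011−0.040) + 0.520·(0.377−0.429) = -0.040.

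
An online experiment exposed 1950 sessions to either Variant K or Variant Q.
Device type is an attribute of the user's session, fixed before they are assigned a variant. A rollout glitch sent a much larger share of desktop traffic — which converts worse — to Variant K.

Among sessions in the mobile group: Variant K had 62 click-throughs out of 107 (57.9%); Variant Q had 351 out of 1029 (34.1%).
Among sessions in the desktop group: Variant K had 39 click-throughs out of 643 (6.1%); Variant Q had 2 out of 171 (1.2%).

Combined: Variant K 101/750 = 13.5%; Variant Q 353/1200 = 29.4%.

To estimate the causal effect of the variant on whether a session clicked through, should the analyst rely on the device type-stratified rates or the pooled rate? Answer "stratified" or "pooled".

stratified

The stratified and pooled comparisons disagree (Variant K wins within each device type; Variant Q wins overall), so the answer turns on the causal role of device type.
Device type satisfies the back-door criterion: it is not a descendant of the variant, and it blocks the spurious path from variant to outcome. Adjusting for it (i.e., using the within-device type rates) gives the causal effect.
Within each level — mobile: 57.9% vs 34.1%; desktop: 6.1% vs 1.2% — Variant K is higher every time.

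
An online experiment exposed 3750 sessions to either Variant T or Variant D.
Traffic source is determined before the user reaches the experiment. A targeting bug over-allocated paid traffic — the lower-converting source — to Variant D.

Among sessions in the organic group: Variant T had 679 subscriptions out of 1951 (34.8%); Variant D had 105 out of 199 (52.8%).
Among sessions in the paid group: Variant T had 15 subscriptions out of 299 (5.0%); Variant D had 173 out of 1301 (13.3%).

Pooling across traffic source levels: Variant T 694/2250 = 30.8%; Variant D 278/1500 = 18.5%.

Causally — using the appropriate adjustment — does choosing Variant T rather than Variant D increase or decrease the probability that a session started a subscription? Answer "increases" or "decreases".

Since traffic source is a pre-existing factor (not a product of the variant) and it affects the outcome on its own, it is a confounder. The stratified rates, not the pooled rate, identify the causal effect.
Within each level — organic: 34.8% vs 52.8%; paid: 5.0% vs 13.3% — Variant D is higher every time.

decreases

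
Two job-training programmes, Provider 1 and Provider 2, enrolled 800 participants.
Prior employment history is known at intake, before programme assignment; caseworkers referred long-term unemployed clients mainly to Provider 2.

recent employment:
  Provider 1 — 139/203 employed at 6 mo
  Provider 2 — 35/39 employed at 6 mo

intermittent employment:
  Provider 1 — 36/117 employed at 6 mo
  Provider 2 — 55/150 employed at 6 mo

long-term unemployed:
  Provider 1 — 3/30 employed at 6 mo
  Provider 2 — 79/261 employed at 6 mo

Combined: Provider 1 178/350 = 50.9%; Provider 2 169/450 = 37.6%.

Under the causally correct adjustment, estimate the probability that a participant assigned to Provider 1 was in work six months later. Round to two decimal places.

0.35

Within every prior employment history level Provider 2 has the higher rate, yet pooled Provider 1 does — Simpson's reversal.
Prior employment history differs across programmes for reasons unrelated to any effect of the programme itself, and it separately predicts the outcome — a classic confounder. We must compare within prior employment history levels.
Standardising Provider 1 to the population prior employment history mix: 0.302·139/203 + 0.334·36/117 + 0.364·3/30 = 0.346.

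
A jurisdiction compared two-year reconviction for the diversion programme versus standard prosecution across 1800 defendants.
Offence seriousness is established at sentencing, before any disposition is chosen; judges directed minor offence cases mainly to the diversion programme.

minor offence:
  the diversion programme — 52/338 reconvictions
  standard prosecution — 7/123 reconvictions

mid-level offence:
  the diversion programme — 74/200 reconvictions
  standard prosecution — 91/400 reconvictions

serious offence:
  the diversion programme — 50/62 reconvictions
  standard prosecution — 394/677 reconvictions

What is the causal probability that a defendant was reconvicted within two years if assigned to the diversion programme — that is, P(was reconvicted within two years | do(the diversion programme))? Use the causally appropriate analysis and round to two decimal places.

0.49

Offence seriousness differs across dispositions for reasons unrelated to any effect of the disposition itself, and it separately predicts the outcome — a classic confounder. We must compare within offence seriousness levels.
Standardising the diversion programme to the population offence seriousness mix: 0.256·52/338 + 0.333·74/200 + 0.411·50/62 = 0.494.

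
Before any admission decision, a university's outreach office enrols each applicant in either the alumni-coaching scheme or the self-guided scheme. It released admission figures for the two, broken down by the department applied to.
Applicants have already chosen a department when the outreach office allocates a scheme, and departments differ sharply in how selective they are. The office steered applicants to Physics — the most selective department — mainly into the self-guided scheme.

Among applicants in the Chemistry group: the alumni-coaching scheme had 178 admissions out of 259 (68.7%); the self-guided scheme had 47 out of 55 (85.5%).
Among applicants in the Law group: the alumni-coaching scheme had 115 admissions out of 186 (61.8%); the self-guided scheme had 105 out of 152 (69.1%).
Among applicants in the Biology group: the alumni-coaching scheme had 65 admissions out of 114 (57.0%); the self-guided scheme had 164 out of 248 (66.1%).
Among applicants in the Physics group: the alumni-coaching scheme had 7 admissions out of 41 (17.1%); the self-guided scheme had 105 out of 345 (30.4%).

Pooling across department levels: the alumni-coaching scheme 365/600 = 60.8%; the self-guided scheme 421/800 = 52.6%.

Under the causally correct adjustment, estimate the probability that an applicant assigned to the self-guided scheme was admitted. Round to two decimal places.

Department differs across outreach schemes for reasons unrelated to any effect of the outreach scheme itself, and it separately predicts the outcome — a classic confounder. We must compare within department levels.
Standardising the self-guided scheme to the population department mix: 0.224·47/55 + 0.241·105/152 + 0.259·164/248 + 0.276·105/345 = 0.613.

0.61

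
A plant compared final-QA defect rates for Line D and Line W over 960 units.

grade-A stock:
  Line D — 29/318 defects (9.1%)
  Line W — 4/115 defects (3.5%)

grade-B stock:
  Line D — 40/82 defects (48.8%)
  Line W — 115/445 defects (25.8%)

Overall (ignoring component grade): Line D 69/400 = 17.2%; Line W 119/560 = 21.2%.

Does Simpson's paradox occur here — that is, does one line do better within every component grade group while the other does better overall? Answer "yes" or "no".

Within each component grade level (grade-A stock 9.1% vs 3.5%; grade-B stock 48.8% vs 25.8%), Line W has the lower rate every time. Pooled: 17.2% vs 21.2% — Line D has the lower rate overall. The two comparisons disagree.

yes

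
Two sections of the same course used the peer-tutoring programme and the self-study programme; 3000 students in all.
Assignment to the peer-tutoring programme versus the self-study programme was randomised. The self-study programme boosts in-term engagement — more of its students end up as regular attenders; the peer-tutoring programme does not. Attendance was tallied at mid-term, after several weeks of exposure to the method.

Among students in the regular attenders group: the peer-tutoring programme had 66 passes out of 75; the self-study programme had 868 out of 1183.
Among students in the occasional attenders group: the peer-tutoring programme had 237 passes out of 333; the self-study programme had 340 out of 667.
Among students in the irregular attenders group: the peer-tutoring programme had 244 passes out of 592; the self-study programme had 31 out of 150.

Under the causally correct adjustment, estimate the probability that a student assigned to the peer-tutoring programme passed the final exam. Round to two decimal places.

0.55

Mid-term attendance lies on the pathway teaching method → mid-term attendance → outcome, so adjusting for it blocks the indirect effect. For the total causal effect of teaching method, use the unadjusted pooled rates.
So P(outcome | do(the peer-tutoring programme)) is just the pooled rate for the peer-tutoring programme: 547/1000 = 0.547.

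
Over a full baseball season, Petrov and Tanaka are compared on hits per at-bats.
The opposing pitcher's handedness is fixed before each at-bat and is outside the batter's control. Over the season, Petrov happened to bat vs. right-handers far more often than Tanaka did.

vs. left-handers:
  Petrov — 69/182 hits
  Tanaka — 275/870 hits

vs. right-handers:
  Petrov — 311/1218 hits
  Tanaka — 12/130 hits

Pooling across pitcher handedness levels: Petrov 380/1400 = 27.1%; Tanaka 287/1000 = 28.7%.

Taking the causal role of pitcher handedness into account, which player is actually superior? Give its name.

Nothing the player does changes pitcher handedness; the imbalance is an allocation artefact. With pitcher handedness also predicting the outcome, the pooled figure is confounded, and the within-stratum comparison is the causal one.
Within each level — vs. left-handers: 37.9% vs 31.6%; vs. right-handers: 25.5% vs 9.2% — Petrov is higher every time.

Petrov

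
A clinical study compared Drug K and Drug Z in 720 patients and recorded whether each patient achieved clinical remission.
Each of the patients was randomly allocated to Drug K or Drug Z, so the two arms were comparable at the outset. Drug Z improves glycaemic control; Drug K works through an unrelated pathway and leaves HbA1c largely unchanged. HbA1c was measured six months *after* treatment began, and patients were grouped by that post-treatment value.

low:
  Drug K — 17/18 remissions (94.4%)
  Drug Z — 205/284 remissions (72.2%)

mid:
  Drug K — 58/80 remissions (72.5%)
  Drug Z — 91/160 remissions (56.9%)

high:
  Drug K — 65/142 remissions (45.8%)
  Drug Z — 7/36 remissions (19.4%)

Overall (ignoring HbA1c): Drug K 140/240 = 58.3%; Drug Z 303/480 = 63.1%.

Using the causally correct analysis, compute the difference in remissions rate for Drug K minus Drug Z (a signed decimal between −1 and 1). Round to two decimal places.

The HbA1c-specific comparison favours Drug K throughout, but the pooled figures favour Drug Z. The question is whether to condition on HbA1c.
HbA1c here is a post-treatment variable shaped by the drug; conditioning on it would introduce bias rather than remove it. The overall comparison is the causal one.
The causal difference is the pooled difference: 0.583 − 0.631 = -0.048.

-0.05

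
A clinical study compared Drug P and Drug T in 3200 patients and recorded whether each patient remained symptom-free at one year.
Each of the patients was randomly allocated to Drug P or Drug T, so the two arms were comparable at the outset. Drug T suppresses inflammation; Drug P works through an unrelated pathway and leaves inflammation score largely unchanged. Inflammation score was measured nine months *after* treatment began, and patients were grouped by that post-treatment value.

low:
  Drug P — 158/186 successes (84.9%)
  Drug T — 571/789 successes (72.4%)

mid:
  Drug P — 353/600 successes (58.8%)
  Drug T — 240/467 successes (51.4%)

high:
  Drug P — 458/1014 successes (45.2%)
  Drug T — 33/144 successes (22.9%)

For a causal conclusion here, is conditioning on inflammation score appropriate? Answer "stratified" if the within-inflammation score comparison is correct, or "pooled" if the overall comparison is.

pooled

Inflammation score here is a post-treatment variable shaped by the drug; conditioning on it would introduce bias rather than remove it. The overall comparison is the causal one.
Pooled: Drug P 53.8% vs Drug T 60.3%; Drug T is higher overall.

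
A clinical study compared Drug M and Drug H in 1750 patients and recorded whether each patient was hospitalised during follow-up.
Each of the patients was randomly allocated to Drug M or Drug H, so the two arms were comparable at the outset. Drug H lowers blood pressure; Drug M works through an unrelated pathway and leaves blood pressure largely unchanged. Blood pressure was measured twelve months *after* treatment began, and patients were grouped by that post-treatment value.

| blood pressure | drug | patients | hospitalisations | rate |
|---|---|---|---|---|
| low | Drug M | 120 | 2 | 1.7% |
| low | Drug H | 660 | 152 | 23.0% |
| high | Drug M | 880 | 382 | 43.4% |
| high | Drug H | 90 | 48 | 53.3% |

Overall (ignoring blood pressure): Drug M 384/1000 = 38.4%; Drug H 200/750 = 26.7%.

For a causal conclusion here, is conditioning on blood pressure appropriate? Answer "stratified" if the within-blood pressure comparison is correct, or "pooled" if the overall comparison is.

The distribution of blood pressure is itself part of what the drug does — it is an intermediate outcome. Holding it fixed would remove that part of the effect; the total effect is the pooled difference.
Pooled: Drug M 38.4% vs Drug H 26.7%; Drug H is lower overall.

pooled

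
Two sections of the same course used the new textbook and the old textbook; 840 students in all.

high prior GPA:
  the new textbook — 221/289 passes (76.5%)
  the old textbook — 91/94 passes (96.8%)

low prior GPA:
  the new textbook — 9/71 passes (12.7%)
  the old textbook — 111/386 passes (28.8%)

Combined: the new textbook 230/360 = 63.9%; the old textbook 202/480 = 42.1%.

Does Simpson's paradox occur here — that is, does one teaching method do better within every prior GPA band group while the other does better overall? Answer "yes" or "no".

Within each prior GPA band level (high prior GPA 76.5% vs 96.8%; low prior GPA 12.7% vs 28.8%), the old textbook has the higher rate every time. Pooled: 63.9% vs 42.1% — the new textbook has the higher rate overall. The two comparisons disagree.

yes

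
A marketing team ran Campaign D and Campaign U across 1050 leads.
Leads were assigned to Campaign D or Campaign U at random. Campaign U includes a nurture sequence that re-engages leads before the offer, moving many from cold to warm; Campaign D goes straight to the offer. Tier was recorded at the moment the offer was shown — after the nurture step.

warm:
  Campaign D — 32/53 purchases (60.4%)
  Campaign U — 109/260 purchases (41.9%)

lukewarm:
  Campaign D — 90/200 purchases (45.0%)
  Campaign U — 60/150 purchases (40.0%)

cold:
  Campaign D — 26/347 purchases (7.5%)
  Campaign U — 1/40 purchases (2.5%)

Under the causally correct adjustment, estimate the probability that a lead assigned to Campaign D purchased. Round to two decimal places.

0.25

Campaign D is higher inside every engagement tier stratum but Campaign U is higher in aggregate. Whether to stratify depends on how engagement tier relates to the campaign.
Engagement tier is recorded after the campaign and is itself shifted by it — it sits on the causal path from campaign to outcome. Conditioning on a mediator would strip out part of the effect we want; the pooled comparison gives the total causal effect.
So P(outcome | do(Campaign D)) is just the pooled rate for Campaign D: 148/600 = 0.247.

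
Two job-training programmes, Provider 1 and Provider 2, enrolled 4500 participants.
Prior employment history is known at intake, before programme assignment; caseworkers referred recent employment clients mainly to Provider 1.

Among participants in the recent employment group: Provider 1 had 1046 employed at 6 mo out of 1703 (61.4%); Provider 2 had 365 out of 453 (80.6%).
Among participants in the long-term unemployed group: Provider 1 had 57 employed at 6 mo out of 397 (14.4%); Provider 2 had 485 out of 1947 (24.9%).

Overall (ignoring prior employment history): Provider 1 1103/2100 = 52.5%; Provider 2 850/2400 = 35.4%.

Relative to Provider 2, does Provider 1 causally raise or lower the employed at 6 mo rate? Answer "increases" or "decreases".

decreases

Prior employment history satisfies the back-door criterion: it is not a descendant of the programme, and it blocks the spurious path from programme to outcome. Adjusting for it (i.e., using the within-prior employment history rates) gives the causal effect.
Within each level — recent employment: 61.4% vs 80.6%; long-term unemployed: 14.4% vs 24.9% — Provider 2 is higher every time.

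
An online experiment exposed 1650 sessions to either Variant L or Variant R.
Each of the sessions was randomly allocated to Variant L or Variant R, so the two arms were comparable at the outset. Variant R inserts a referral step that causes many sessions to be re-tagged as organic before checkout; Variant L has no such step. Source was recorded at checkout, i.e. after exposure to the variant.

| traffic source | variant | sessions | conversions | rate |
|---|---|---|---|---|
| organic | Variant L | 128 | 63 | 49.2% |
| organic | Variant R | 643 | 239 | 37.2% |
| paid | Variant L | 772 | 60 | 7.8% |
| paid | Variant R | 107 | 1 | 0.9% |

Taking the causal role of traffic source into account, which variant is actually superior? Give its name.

The stratified and pooled comparisons disagree (Variant L wins within each traffic source; Variant R wins overall), so the answer turns on the causal role of traffic source.
Traffic source is recorded after the variant and is itself shifted by it — it sits on the causal path from variant to outcome. Conditioning on a mediator would strip out part of the effect we want; the pooled comparison gives the total causal effect.
Pooled: Variant L 13.7% vs Variant R 32.0%; Variant R is higher overall.

Variant R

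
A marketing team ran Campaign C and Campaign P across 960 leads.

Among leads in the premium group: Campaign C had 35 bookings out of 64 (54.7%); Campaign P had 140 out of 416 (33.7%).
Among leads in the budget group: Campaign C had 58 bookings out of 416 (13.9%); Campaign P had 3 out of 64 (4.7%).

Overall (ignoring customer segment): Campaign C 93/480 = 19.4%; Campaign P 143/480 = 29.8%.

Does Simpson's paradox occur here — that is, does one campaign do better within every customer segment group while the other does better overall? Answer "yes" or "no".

Within each customer segment level (premium 54.7% vs 33.7%; budget 13.9% vs 4.7%), Campaign C has the higher rate every time. Pooled: 19.4% vs 29.8% — Campaign P has the higher rate overall. The two comparisons disagree.

yes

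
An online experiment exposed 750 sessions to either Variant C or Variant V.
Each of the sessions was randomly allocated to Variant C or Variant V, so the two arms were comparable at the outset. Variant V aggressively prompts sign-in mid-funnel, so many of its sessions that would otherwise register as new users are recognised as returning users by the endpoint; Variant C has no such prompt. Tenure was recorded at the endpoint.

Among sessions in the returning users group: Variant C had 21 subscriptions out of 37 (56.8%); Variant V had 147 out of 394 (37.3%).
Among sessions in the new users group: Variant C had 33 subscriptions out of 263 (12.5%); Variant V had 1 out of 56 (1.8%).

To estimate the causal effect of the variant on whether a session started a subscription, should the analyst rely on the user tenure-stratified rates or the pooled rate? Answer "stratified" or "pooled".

User tenure is recorded after the variant and is itself shifted by it — it sits on the causal path from variant to outcome. Conditioning on a mediator would strip out part of the effect we want; the pooled comparison gives the total causal effect.
Pooled: Variant C 18.0% vs Variant V 32.9%; Variant V is higher overall.

pooled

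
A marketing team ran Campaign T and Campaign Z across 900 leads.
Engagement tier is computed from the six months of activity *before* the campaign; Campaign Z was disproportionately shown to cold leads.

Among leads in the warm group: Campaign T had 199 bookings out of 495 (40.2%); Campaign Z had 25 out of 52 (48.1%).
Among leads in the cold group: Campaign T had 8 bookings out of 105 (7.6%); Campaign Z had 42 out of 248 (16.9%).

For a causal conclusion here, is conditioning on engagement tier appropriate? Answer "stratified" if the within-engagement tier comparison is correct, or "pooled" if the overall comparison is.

stratified

The engagement tier-specific comparison favours Campaign Z throughout, but the pooled figures favour Campaign T. The question is whether to condition on engagement tier.
Since engagement tier is a pre-existing factor (not a product of the campaign) and it affects the outcome on its own, it is a confounder. The stratified rates, not the pooled rate, identify the causal effect.
Within each level — warm: 40.2% vs 48.1%; cold: 7.6% vs 16.9% — Campaign Z is higher every time.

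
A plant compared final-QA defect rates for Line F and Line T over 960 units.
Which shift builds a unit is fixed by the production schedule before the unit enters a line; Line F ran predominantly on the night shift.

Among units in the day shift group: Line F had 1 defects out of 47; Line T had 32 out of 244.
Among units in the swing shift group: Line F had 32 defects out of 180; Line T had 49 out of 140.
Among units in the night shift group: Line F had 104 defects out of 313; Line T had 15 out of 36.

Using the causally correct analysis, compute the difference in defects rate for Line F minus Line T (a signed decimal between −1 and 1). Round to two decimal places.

-0.12

Shift satisfies the back-door criterion: it is not a descendant of the line, and it blocks the spurious path from line to outcome. Adjusting for it (i.e., using the within-shift rates) gives the causal effect.
Adjusting over the population distribution of shift: 0.303·(0.021−0.131) + 0.333·(0.178−0.350) + 0.364·(0.332−0.417) = -0.121.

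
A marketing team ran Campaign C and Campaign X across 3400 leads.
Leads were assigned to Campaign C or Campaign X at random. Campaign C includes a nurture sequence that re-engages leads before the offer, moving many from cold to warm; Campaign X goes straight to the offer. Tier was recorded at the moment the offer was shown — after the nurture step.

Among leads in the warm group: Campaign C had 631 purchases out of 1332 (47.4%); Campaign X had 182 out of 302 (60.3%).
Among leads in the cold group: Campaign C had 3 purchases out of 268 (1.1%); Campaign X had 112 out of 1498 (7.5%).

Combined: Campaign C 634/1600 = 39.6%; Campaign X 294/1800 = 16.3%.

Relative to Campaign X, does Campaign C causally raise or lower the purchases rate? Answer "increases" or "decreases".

increases

The engagement tier-specific comparison favours Campaign X throughout, but the pooled figures favour Campaign C. The question is whether to condition on engagement tier.
The distribution of engagement tier is itself part of what the campaign does — it is an intermediate outcome. Holding it fixed would remove that part of the effect; the total effect is the pooled difference.
Pooled: Campaign C 39.6% vs Campaign X 16.3%; Campaign C is higher overall.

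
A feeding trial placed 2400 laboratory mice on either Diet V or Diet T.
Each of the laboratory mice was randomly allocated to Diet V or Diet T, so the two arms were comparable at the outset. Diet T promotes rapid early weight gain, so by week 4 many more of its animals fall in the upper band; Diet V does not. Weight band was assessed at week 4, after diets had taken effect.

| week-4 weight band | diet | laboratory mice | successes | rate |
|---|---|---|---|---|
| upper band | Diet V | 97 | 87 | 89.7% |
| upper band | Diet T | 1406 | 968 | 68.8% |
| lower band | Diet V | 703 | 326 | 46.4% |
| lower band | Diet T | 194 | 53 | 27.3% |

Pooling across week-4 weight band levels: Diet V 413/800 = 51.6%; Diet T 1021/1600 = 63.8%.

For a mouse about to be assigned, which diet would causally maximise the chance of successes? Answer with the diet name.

Within every week-4 weight band level Diet V has the higher rate, yet pooled Diet T does — Simpson's reversal.
Week-4 weight band is recorded after the diet and is itself shifted by it — it sits on the causal path from diet to outcome. Conditioning on a mediator would strip out part of the effect we want; the pooled comparison gives the total causal effect.
Pooled: Diet V 51.6% vs Diet T 63.8%; Diet T is higher overall.

Diet T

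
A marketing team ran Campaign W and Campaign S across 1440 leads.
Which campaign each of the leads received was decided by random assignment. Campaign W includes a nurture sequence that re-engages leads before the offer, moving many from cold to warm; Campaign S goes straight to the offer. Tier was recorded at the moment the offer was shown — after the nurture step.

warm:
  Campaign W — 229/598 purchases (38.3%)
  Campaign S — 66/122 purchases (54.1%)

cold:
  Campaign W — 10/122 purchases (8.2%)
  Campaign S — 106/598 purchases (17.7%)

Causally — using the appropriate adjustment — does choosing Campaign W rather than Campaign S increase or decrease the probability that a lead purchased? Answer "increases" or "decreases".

increases

The engagement tier-specific comparison favours Campaign S throughout, but the pooled figures favour Campaign W. The question is whether to condition on engagement tier.
Engagement tier here is a post-treatment variable shaped by the campaign; conditioning on it would introduce bias rather than remove it. The overall comparison is the causal one.
Pooled: Campaign W 33.2% vs Campaign S 23.9%; Campaign W is higher overall.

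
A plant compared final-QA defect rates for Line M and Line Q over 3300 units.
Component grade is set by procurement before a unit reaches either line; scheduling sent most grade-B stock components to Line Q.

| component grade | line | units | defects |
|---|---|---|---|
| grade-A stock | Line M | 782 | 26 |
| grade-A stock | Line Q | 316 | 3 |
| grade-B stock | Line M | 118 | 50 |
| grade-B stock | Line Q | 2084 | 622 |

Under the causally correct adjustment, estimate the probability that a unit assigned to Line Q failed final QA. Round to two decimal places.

0.20

Here component grade is a common cause — it drives both which line a case falls under and the outcome. The crude comparison mixes populations; the stratum-specific rates are the causally relevant ones.
Standardising Line Q to the population component grade mix: 0.333·3/316 + 0.667·622/2084 = 0.202.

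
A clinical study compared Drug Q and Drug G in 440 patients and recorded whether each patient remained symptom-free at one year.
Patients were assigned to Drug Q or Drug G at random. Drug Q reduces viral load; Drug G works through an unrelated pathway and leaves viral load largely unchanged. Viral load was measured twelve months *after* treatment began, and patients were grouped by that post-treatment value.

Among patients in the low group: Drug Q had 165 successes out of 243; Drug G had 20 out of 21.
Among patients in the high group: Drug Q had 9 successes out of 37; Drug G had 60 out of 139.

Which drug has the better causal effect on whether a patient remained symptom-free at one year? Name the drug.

Drug Q

Viral load lies on the pathway drug → viral load → outcome, so adjusting for it blocks the indirect effect. For the total causal effect of drug, use the unadjusted pooled rates.
Pooled: Drug Q 62.1% vs Drug G 50.0%; Drug Q is higher overall.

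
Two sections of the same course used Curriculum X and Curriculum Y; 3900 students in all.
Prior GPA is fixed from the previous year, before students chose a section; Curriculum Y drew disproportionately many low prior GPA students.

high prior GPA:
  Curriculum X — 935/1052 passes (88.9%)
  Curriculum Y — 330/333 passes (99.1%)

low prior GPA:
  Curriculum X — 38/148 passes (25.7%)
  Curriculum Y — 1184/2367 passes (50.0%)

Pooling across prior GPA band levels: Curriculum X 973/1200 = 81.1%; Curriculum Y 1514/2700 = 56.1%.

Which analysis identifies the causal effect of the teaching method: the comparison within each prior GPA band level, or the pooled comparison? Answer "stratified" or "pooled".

stratified

Prior GPA band differs across teaching methods for reasons unrelated to any effect of the teaching method itself, and it separately predicts the outcome — a classic confounder. We must compare within prior GPA band levels.
Within each level — high prior GPA: 88.9% vs 99.1%; low prior GPA: 25.7% vs 50.0% — Curriculum Y is higher every time.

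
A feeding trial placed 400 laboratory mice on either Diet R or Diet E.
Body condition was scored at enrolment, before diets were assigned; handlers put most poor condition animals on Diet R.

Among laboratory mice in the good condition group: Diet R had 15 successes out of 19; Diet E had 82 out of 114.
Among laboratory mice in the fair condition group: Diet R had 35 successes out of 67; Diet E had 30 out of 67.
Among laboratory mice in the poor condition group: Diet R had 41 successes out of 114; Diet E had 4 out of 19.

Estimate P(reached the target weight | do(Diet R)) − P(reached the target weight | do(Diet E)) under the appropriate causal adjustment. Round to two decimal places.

Since starting body condition is a pre-existing factor (not a product of the diet) and it affects the outcome on its own, it is a confounder. The stratified rates, not the pooled rate, identify the causal effect.
Adjusting over the population distribution of starting body condition: 0.333·(0.789−0.719) + 0.335·(0.522−0.448) + 0.333·(0.360−0.211) = +0.098.

+0.10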